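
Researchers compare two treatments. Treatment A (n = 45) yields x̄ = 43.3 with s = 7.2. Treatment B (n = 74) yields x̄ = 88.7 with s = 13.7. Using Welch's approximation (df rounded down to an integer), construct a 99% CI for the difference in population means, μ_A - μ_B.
(-50.43, -40.37)

Difference: x̄₁ - x̄₂ = -45.40
SE = √(s₁²/n₁ + s₂²/n₂) = √(7.2²/45 + 13.7²/74) = 1.9205
df = 115.01 → 115 (Welch–Satterthwaite, rounded down)
t* = 2.619

CI: -45.40 ± 2.619 · 1.9205 = -45.40 ± 5.03 = (-50.43, -40.37)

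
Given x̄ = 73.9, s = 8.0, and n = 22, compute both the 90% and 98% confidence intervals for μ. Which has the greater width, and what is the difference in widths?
98% CI is wider by 2.72

df = 21
90% CI: t* = 1.721, (70.96, 76.84), width = 2 · t* · s/√n = 5.87
98% CI: t* = 2.518, (69.61, 78.19), width = 2 · t* · s/√n = 8.59

The 98% CI is wider by 8.59 - 5.87 = 2.72.
Higher confidence requires a wider interval.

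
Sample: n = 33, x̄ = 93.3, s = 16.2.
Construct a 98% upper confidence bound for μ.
μ ≤ 99.34

Upper bound (one-sided):
t* = 2.141 (one-sided for 98%)
Upper bound = x̄ + t* · s/√n = 93.3 + 2.141 · 16.2/√33 = 99.34

We are 98% confident that μ ≤ 99.34.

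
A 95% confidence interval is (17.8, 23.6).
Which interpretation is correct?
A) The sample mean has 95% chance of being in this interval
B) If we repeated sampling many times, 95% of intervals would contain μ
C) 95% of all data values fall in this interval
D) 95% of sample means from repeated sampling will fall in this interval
B

A) Wrong — x̄ is observed and sits in the interval by construction.
B) Correct — this is the frequentist long-run coverage interpretation.
C) Wrong — a CI is about the parameter μ, not individual data values.
D) Wrong — coverage applies to intervals containing μ, not to future x̄ values.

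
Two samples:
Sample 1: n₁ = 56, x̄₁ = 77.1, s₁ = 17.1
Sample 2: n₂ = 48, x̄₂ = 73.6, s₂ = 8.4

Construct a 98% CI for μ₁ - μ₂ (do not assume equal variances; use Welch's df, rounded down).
(-2.64, 9.64)

Difference: x̄₁ - x̄₂ = 3.50
SE = √(s₁²/n₁ + s₂²/n₂) = √(17.1²/56 + 8.4²/48) = 2.5868
df = 82.66 → 82 (Welch–Satterthwaite, rounded down)
t* = 2.373

CI: 3.50 ± 2.373 · 2.5868 = 3.50 ± 6.14 = (-2.64, 9.64)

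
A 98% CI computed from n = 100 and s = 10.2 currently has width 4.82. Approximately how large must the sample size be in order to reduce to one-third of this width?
n ≈ 900

CI width ∝ 1/√n
To reduce width by factor 3, need √n to grow by 3 → need 3² = 9 times as many samples.

Current: n = 100, width = 4.82
New: n = 900, width ≈ 1.59

Width reduced by factor of 4.82/1.59 = 3.03.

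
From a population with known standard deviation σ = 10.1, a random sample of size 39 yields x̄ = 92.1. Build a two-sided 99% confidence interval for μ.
(87.93, 96.27)

z-interval (σ known):
z* = 2.576 for 99% confidence

Margin of error = z* · σ/√n = 2.576 · 10.1/√39 = 4.17

CI: (92.1 - 4.17, 92.1 + 4.17) = (87.93, 96.27)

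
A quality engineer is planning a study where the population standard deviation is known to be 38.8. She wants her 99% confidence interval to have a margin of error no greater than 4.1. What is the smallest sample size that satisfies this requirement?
n ≥ 595

For margin E ≤ 4.1:
n ≥ (z* · σ / E)²
n ≥ (2.576 · 38.8 / 4.1)²
n ≥ 594.27

Minimum n = 595 (rounding up)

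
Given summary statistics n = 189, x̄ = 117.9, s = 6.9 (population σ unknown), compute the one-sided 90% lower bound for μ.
μ ≥ 117.25

Lower bound (one-sided):
t* = 1.286 (one-sided for 90%)
Lower bound = x̄ - t* · s/√n = 117.9 - 1.286 · 6.9/√189 = 117.25

We are 90% confident that μ ≥ 117.25.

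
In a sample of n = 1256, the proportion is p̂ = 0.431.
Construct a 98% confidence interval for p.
(0.398, 0.464)

Proportion CI:
SE = √(p̂(1-p̂)/n) = √(0.431 · 0.569 / 1256) = 0.01397

z* = 2.326
Margin = z* · SE = 2.326 · 0.01397 = 0.0325

CI: 0.431 ± 0.0325 = (0.398, 0.464)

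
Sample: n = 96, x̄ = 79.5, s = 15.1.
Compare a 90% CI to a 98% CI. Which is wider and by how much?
98% CI is wider by 2.17

df = 95
90% CI: t* = 1.661, (76.94, 82.06), width = 2 · t* · s/√n = 5.12
98% CI: t* = 2.366, (75.85, 83.15), width = 2 · t* · s/√n = 7.29

The 98% CI is wider by 7.29 - 5.12 = 2.17.
Higher confidence requires a wider interval.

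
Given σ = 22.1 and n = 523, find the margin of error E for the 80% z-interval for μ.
Margin of error = 1.24

Margin of error = z* · σ/√n
= 1.282 · 22.1/√523
= 1.282 · 22.1/22.8692
= 1.24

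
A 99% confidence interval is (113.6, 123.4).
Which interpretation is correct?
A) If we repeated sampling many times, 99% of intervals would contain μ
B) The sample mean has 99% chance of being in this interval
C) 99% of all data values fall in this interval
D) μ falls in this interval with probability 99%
A

A) Correct — this is the frequentist long-run coverage interpretation.
B) Wrong — x̄ is observed and sits in the interval by construction.
C) Wrong — a CI is about the parameter μ, not individual data values.
D) Wrong — μ is fixed; the randomness lives in the interval, not in μ.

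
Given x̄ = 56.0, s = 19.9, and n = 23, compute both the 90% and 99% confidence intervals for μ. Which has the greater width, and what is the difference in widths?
99% CI is wider by 9.14

df = 22
90% CI: t* = 1.717, (48.88, 63.12), width = 2 · t* · s/√n = 14.25
99% CI: t* = 2.819, (44.30, 67.70), width = 2 · t* · s/√n = 23.39

The 99% CI is wider by 23.39 - 14.25 = 9.14.
Higher confidence requires a wider interval.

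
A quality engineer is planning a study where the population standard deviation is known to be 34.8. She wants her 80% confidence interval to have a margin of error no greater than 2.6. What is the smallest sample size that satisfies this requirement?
n ≥ 295

For margin E ≤ 2.6:
n ≥ (z* · σ / E)²
n ≥ (1.282 · 34.8 / 2.6)²
n ≥ 294.43

Minimum n = 295 (rounding up)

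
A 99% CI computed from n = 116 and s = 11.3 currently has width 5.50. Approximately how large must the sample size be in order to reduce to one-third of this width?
n ≈ 1044

CI width ∝ 1/√n
To reduce width by factor 3, need √n to grow by 3 → need 3² = 9 times as many samples.

Current: n = 116, width = 5.50
New: n = 1044, width ≈ 1.81

Width reduced by factor of 5.50/1.81 = 3.04.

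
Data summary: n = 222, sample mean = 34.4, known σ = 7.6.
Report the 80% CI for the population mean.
(33.75, 35.05)

z-interval (σ known):
z* = 1.282 for 80% confidence

Margin of error = z* · σ/√n = 1.282 · 7.6/√222 = 0.65

CI: (34.4 - 0.65, 34.4 + 0.65) = (33.75, 35.05)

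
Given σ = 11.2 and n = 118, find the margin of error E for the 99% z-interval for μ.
Margin of error = 2.66

Margin of error = z* · σ/√n
= 2.576 · 11.2/√118
= 2.576 · 11.2/10.8628
= 2.66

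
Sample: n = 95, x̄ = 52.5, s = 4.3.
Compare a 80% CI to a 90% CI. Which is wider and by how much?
90% CI is wider by 0.33

df = 94
80% CI: t* = 1.291, (51.93, 53.07), width = 2 · t* · s/√n = 1.14
90% CI: t* = 1.661, (51.77, 53.23), width = 2 · t* · s/√n = 1.47

The 90% CI is wider by 1.47 - 1.14 = 0.33.
Higher confidence requires a wider interval.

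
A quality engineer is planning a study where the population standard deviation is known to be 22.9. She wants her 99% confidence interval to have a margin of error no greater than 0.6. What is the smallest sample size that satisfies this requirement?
n ≥ 9667

For margin E ≤ 0.6:
n ≥ (z* · σ / E)²
n ≥ (2.576 · 22.9 / 0.6)²
n ≥ 9666.30

Minimum n = 9667 (rounding up)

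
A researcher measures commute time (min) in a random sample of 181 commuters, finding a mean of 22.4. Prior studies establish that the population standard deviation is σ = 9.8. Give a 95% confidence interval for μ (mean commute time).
(20.97, 23.83)

z-interval (σ known):
z* = 1.960 for 95% confidence

Margin of error = z* · σ/√n = 1.960 · 9.8/√181 = 1.43

CI: (22.4 - 1.43, 22.4 + 1.43) = (20.97, 23.83)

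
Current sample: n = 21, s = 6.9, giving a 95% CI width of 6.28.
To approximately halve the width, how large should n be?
n ≈ 84

CI width ∝ 1/√n
To reduce width by factor 2, need √n to grow by 2 → need 2² = 4 times as many samples.

Current: n = 21, width = 6.28
New: n = 84, width ≈ 2.99

Width reduced by factor of 6.28/2.99 = 2.10.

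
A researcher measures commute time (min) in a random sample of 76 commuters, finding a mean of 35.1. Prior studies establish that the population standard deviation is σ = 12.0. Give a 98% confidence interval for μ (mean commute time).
(31.90, 38.30)

z-interval (σ known):
z* = 2.326 for 98% confidence

Margin of error = z* · σ/√n = 2.326 · 12.0/√76 = 3.20

CI: (35.1 - 3.20, 35.1 + 3.20) = (31.90, 38.30)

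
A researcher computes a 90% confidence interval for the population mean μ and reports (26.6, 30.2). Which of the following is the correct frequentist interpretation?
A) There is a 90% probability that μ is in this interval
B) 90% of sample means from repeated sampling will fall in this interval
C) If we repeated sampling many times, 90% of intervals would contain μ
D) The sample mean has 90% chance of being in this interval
C

A) Wrong — μ is fixed; the randomness lives in the interval, not in μ.
B) Wrong — coverage applies to intervals containing μ, not to future x̄ values.
C) Correct — this is the frequentist long-run coverage interpretation.
D) Wrong — x̄ is observed and sits in the interval by construction.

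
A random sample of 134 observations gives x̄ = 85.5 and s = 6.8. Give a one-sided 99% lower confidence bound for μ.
μ ≥ 84.12

Lower bound (one-sided):
t* = 2.355 (one-sided for 99%)
Lower bound = x̄ - t* · s/√n = 85.5 - 2.355 · 6.8/√134 = 84.12

We are 99% confident that μ ≥ 84.12.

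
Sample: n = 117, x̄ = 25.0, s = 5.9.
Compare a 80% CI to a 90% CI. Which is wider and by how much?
90% CI is wider by 0.40

df = 116
80% CI: t* = 1.289, (24.30, 25.70), width = 2 · t* · s/√n = 1.41
90% CI: t* = 1.658, (24.10, 25.90), width = 2 · t* · s/√n = 1.81

The 90% CI is wider by 1.81 - 1.41 = 0.40.
Higher confidence requires a wider interval.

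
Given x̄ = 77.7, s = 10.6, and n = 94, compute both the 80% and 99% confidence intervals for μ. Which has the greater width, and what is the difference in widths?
99% CI is wider by 2.93

df = 93
80% CI: t* = 1.291, (76.29, 79.11), width = 2 · t* · s/√n = 2.82
99% CI: t* = 2.630, (74.82, 80.58), width = 2 · t* · s/√n = 5.75

The 99% CI is wider by 5.75 - 2.82 = 2.93.
Higher confidence requires a wider interval.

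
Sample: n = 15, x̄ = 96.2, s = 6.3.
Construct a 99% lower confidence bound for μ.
μ ≥ 91.93

Lower bound (one-sided):
t* = 2.624 (one-sided for 99%)
Lower bound = x̄ - t* · s/√n = 96.2 - 2.624 · 6.3/√15 = 91.93

We are 99% confident that μ ≥ 91.93.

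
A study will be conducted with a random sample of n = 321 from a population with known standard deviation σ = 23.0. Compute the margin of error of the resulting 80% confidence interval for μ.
Margin of error = 1.65

Margin of error = z* · σ/√n
= 1.282 · 23.0/√321
= 1.282 · 23.0/17.9165
= 1.65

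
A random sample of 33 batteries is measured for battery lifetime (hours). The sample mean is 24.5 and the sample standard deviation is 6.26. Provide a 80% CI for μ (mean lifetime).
(23.07, 25.93)

t-interval (σ unknown):
df = n - 1 = 32
t* = 1.309 for 80% confidence

Margin of error = t* · s/√n = 1.309 · 6.26/√33 = 1.43

CI: (23.07, 25.93)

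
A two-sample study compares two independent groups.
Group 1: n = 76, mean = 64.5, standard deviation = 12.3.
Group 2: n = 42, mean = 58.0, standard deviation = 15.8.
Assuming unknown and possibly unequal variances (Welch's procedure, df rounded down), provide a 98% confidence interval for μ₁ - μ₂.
(-0.21, 13.21)

Difference: x̄₁ - x̄₂ = 6.50
SE = √(s₁²/n₁ + s₂²/n₂) = √(12.3²/76 + 15.8²/42) = 2.8168
df = 68.84 → 68 (Welch–Satterthwaite, rounded down)
t* = 2.382

CI: 6.50 ± 2.382 · 2.8168 = 6.50 ± 6.71 = (-0.21, 13.21)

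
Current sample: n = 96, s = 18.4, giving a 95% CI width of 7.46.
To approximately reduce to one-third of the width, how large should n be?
n ≈ 864

CI width ∝ 1/√n
To reduce width by factor 3, need √n to grow by 3 → need 3² = 9 times as many samples.

Current: n = 96, width = 7.46
New: n = 864, width ≈ 2.46

Width reduced by factor of 7.46/2.46 = 3.03.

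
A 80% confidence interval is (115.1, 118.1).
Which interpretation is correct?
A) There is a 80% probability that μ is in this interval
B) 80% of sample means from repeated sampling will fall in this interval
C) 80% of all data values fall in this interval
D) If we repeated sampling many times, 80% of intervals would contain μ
D

A) Wrong — μ is fixed; the randomness lives in the interval, not in μ.
B) Wrong — coverage applies to intervals containing μ, not to future x̄ values.
C) Wrong — a CI is about the parameter μ, not individual data values.
D) Correct — this is the frequentist long-run coverage interpretation.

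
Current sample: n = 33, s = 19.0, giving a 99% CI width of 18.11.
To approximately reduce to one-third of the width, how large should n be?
n ≈ 297

CI width ∝ 1/√n
To reduce width by factor 3, need √n to grow by 3 → need 3² = 9 times as many samples.

Current: n = 33, width = 18.11
New: n = 297, width ≈ 5.72

Width reduced by factor of 18.11/5.72 = 3.17.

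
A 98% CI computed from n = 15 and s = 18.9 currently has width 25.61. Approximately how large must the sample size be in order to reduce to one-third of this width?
n ≈ 135

CI width ∝ 1/√n
To reduce width by factor 3, need √n to grow by 3 → need 3² = 9 times as many samples.

Current: n = 15, width = 25.61
New: n = 135, width ≈ 7.66

Width reduced by factor of 25.61/7.66 = 3.34.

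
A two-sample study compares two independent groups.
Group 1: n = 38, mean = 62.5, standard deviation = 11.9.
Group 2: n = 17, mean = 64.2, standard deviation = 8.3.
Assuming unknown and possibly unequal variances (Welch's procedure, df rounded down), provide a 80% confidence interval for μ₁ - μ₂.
(-5.33, 1.93)

Difference: x̄₁ - x̄₂ = -1.70
SE = √(s₁²/n₁ + s₂²/n₂) = √(11.9²/38 + 8.3²/17) = 2.7891
df = 43.17 → 43 (Welch–Satterthwaite, rounded down)
t* = 1.302

CI: -1.70 ± 1.302 · 2.7891 = -1.70 ± 3.63 = (-5.33, 1.93)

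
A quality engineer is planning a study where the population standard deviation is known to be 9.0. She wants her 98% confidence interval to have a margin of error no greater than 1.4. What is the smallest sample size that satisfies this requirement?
n ≥ 224

For margin E ≤ 1.4:
n ≥ (z* · σ / E)²
n ≥ (2.326 · 9.0 / 1.4)²
n ≥ 223.59

Minimum n = 224 (rounding up)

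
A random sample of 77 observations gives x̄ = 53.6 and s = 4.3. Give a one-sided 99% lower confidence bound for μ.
μ ≥ 52.44

Lower bound (one-sided):
t* = 2.376 (one-sided for 99%)
Lower bound = x̄ - t* · s/√n = 53.6 - 2.376 · 4.3/√77 = 52.44

We are 99% confident that μ ≥ 52.44.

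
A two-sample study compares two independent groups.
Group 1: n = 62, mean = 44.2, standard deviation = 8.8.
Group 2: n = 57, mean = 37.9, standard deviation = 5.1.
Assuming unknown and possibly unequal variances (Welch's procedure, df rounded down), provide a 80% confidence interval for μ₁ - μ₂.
(4.62, 7.98)

Difference: x̄₁ - x̄₂ = 6.30
SE = √(s₁²/n₁ + s₂²/n₂) = √(8.8²/62 + 5.1²/57) = 1.3059
df = 99.28 → 99 (Welch–Satterthwaite, rounded down)
t* = 1.290

CI: 6.30 ± 1.290 · 1.3059 = 6.30 ± 1.68 = (4.62, 7.98)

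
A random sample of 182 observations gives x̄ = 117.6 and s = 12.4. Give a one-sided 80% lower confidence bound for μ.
μ ≥ 116.82

Lower bound (one-sided):
t* = 0.844 (one-sided for 80%)
Lower bound = x̄ - t* · s/√n = 117.6 - 0.844 · 12.4/√182 = 116.82

We are 80% confident that μ ≥ 116.82.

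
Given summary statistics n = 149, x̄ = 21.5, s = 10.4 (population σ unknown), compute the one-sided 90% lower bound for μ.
μ ≥ 20.40

Lower bound (one-sided):
t* = 1.287 (one-sided for 90%)
Lower bound = x̄ - t* · s/√n = 21.5 - 1.287 · 10.4/√149 = 20.40

We are 90% confident that μ ≥ 20.40.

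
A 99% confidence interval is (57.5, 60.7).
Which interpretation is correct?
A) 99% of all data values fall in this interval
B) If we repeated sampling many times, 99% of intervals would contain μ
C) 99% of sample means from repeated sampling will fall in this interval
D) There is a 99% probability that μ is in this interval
B

A) Wrong — a CI is about the parameter μ, not individual data values.
B) Correct — this is the frequentist long-run coverage interpretation.
C) Wrong — coverage applies to intervals containing μ, not to future x̄ values.
D) Wrong — μ is fixed; the randomness lives in the interval, not in μ.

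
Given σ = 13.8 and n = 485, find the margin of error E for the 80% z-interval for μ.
Margin of error = 0.80

Margin of error = z* · σ/√n
= 1.282 · 13.8/√485
= 1.282 · 13.8/22.0227
= 0.80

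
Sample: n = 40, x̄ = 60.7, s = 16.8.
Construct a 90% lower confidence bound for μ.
μ ≥ 57.24

Lower bound (one-sided):
t* = 1.304 (one-sided for 90%)
Lower bound = x̄ - t* · s/√n = 60.7 - 1.304 · 16.8/√40 = 57.24

We are 90% confident that μ ≥ 57.24.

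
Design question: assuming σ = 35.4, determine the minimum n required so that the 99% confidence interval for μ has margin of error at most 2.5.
n ≥ 1331

For margin E ≤ 2.5:
n ≥ (z* · σ / E)²
n ≥ (2.576 · 35.4 / 2.5)²
n ≥ 1330.51

Minimum n = 1331 (rounding up)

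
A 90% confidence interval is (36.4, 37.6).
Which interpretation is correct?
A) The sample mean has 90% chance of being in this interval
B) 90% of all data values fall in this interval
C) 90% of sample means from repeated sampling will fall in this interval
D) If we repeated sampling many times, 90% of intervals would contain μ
D

A) Wrong — x̄ is observed and sits in the interval by construction.
B) Wrong — a CI is about the parameter μ, not individual data values.
C) Wrong — coverage applies to intervals containing μ, not to future x̄ values.
D) Correct — this is the frequentist long-run coverage interpretation.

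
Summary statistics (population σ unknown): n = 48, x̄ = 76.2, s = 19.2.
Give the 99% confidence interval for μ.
(68.76, 83.64)

t-interval (σ unknown):
df = n - 1 = 47
t* = 2.685 for 99% confidence

Margin of error = t* · s/√n = 2.685 · 19.2/√48 = 7.44

CI: (68.76, 83.64)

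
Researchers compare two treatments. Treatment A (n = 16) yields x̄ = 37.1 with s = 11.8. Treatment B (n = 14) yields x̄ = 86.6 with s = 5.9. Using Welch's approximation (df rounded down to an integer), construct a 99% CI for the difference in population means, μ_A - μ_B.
(-58.93, -40.07)

Difference: x̄₁ - x̄₂ = -49.50
SE = √(s₁²/n₁ + s₂²/n₂) = √(11.8²/16 + 5.9²/14) = 3.3450
df = 22.66 → 22 (Welch–Satterthwaite, rounded down)
t* = 2.819

CI: -49.50 ± 2.819 · 3.3450 = -49.50 ± 9.43 = (-58.93, -40.07)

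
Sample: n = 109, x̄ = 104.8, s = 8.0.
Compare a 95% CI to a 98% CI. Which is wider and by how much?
98% CI is wider by 0.58

df = 108
95% CI: t* = 1.982, (103.28, 106.32), width = 2 · t* · s/√n = 3.04
98% CI: t* = 2.361, (102.99, 106.61), width = 2 · t* · s/√n = 3.62

The 98% CI is wider by 3.62 - 3.04 = 0.58.
Higher confidence requires a wider interval.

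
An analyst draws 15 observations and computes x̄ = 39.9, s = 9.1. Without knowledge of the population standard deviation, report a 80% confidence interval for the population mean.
(36.74, 43.06)

t-interval (σ unknown):
df = n - 1 = 14
t* = 1.345 for 80% confidence

Margin of error = t* · s/√n = 1.345 · 9.1/√15 = 3.16

CI: (36.74, 43.06)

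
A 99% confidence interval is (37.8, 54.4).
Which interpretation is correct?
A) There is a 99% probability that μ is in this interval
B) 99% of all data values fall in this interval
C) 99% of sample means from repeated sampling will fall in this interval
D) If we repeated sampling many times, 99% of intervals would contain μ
D

A) Wrong — μ is fixed; the randomness lives in the interval, not in μ.
B) Wrong — a CI is about the parameter μ, not individual data values.
C) Wrong — coverage applies to intervals containing μ, not to future x̄ values.
D) Correct — this is the frequentist long-run coverage interpretation.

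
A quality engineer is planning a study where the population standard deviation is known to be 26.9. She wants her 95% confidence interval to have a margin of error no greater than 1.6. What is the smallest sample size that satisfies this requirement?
n ≥ 1086

For margin E ≤ 1.6:
n ≥ (z* · σ / E)²
n ≥ (1.960 · 26.9 / 1.6)²
n ≥ 1085.87

Minimum n = 1086 (rounding up)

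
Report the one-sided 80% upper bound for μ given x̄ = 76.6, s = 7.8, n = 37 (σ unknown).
μ ≤ 77.69

Upper bound (one-sided):
t* = 0.852 (one-sided for 80%)
Upper bound = x̄ + t* · s/√n = 76.6 + 0.852 · 7.8/√37 = 77.69

We are 80% confident that μ ≤ 77.69.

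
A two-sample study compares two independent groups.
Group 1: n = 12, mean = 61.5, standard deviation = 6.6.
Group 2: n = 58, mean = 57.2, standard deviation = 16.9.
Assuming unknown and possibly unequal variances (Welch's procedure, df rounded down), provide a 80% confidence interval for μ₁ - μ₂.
(0.49, 8.11)

Difference: x̄₁ - x̄₂ = 4.30
SE = √(s₁²/n₁ + s₂²/n₂) = √(6.6²/12 + 16.9²/58) = 2.9248
df = 45.08 → 45 (Welch–Satterthwaite, rounded down)
t* = 1.301

CI: 4.30 ± 1.301 · 2.9248 = 4.30 ± 3.81 = (0.49, 8.11)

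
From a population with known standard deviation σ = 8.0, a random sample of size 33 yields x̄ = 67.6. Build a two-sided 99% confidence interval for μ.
(64.01, 71.19)

z-interval (σ known):
z* = 2.576 for 99% confidence

Margin of error = z* · σ/√n = 2.576 · 8.0/√33 = 3.59

CI: (67.6 - 3.59, 67.6 + 3.59) = (64.01, 71.19)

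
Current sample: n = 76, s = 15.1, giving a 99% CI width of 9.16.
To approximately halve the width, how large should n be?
n ≈ 304

CI width ∝ 1/√n
To reduce width by factor 2, need √n to grow by 2 → need 2² = 4 times as many samples.

Current: n = 76, width = 9.16
New: n = 304, width ≈ 4.49

Width reduced by factor of 9.16/4.49 = 2.04.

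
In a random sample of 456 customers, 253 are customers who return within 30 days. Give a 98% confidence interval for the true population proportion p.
(0.501, 0.609)

Proportion CI:
p̂ = 253/456 = 0.55482
SE = √(p̂(1-p̂)/n) = √(0.55482 · 0.44518 / 456) = 0.02327

z* = 2.326
Margin = z* · SE = 2.326 · 0.02327 = 0.0541

CI: 0.55482 ± 0.0541 = (0.501, 0.609)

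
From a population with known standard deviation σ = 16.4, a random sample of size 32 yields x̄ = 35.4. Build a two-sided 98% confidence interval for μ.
(28.66, 42.14)

z-interval (σ known):
z* = 2.326 for 98% confidence

Margin of error = z* · σ/√n = 2.326 · 16.4/√32 = 6.74

CI: (35.4 - 6.74, 35.4 + 6.74) = (28.66, 42.14)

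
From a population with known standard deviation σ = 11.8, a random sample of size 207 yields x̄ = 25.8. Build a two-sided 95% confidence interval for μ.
(24.19, 27.41)

z-interval (σ known):
z* = 1.960 for 95% confidence

Margin of error = z* · σ/√n = 1.960 · 11.8/√207 = 1.61

CI: (25.8 - 1.61, 25.8 + 1.61) = (24.19, 27.41)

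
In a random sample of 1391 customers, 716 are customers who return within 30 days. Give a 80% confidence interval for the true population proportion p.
(0.498, 0.532)

Proportion CI:
p̂ = 716/1391 = 0.51474
SE = √(p̂(1-p̂)/n) = √(0.51474 · 0.48526 / 1391) = 0.01340

z* = 1.282
Margin = z* · SE = 1.282 · 0.01340 = 0.0172

CI: 0.51474 ± 0.0172 = (0.498, 0.532)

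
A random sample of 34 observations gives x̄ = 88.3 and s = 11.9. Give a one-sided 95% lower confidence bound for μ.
μ ≥ 84.85

Lower bound (one-sided):
t* = 1.692 (one-sided for 95%)
Lower bound = x̄ - t* · s/√n = 88.3 - 1.692 · 11.9/√34 = 84.85

We are 95% confident that μ ≥ 84.85.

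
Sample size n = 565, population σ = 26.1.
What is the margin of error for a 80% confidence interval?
Margin of error = 1.41

Margin of error = z* · σ/√n
= 1.282 · 26.1/√565
= 1.282 · 26.1/23.7697
= 1.41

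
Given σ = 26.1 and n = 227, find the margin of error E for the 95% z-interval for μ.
Margin of error = 3.40

Margin of error = z* · σ/√n
= 1.960 · 26.1/√227
= 1.960 · 26.1/15.0665
= 3.40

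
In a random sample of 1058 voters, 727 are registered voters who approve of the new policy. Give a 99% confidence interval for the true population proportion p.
(0.650, 0.724)

Proportion CI:
p̂ = 727/1058 = 0.68715
SE = √(p̂(1-p̂)/n) = √(0.68715 · 0.31285 / 1058) = 0.01425

z* = 2.576
Margin = z* · SE = 2.576 · 0.01425 = 0.0367

CI: 0.68715 ± 0.0367 = (0.650, 0.724)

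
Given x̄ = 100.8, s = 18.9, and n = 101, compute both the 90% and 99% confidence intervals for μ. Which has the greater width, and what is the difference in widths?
99% CI is wider by 3.64

df = 100
90% CI: t* = 1.660, (97.68, 103.92), width = 2 · t* · s/√n = 6.24
99% CI: t* = 2.626, (95.86, 105.74), width = 2 · t* · s/√n = 9.88

The 99% CI is wider by 9.88 - 6.24 = 3.64.
Higher confidence requires a wider interval.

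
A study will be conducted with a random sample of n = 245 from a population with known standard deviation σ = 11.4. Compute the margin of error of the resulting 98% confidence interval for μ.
Margin of error = 1.69

Margin of error = z* · σ/√n
= 2.326 · 11.4/√245
= 2.326 · 11.4/15.6525
= 1.69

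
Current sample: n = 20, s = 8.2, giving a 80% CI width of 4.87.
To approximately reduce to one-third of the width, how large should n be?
n ≈ 180

CI width ∝ 1/√n
To reduce width by factor 3, need √n to grow by 3 → need 3² = 9 times as many samples.

Current: n = 20, width = 4.87
New: n = 180, width ≈ 1.57

Width reduced by factor of 4.87/1.57 = 3.10.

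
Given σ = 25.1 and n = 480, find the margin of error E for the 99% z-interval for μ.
Margin of error = 2.95

Margin of error = z* · σ/√n
= 2.576 · 25.1/√480
= 2.576 · 25.1/21.9089
= 2.95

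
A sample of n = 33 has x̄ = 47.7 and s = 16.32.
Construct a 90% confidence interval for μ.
(42.89, 52.51)

t-interval (σ unknown):
df = n - 1 = 32
t* = 1.694 for 90% confidence

Margin of error = t* · s/√n = 1.694 · 16.32/√33 = 4.81

CI: (42.89, 52.51)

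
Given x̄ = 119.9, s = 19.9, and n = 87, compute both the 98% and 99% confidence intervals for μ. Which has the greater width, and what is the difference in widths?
99% CI is wider by 1.13

df = 86
98% CI: t* = 2.370, (114.84, 124.96), width = 2 · t* · s/√n = 10.11
99% CI: t* = 2.634, (114.28, 125.52), width = 2 · t* · s/√n = 11.24

The 99% CI is wider by 11.24 - 10.11 = 1.13.
Higher confidence requires a wider interval.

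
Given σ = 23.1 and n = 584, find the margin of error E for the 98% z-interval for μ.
Margin of error = 2.22

Margin of error = z* · σ/√n
= 2.326 · 23.1/√584
= 2.326 · 23.1/24.1661
= 2.22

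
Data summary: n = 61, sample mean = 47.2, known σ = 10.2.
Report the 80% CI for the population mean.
(45.53, 48.87)

z-interval (σ known):
z* = 1.282 for 80% confidence

Margin of error = z* · σ/√n = 1.282 · 10.2/√61 = 1.67

CI: (47.2 - 1.67, 47.2 + 1.67) = (45.53, 48.87)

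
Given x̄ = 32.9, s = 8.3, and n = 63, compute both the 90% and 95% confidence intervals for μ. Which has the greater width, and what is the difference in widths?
95% CI is wider by 0.69

df = 62
90% CI: t* = 1.670, (31.15, 34.65), width = 2 · t* · s/√n = 3.49
95% CI: t* = 1.999, (30.81, 34.99), width = 2 · t* · s/√n = 4.18

The 95% CI is wider by 4.18 - 3.49 = 0.69.
Higher confidence requires a wider interval.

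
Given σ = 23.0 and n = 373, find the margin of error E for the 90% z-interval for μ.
Margin of error = 1.96

Margin of error = z* · σ/√n
= 1.645 · 23.0/√373
= 1.645 · 23.0/19.3132
= 1.96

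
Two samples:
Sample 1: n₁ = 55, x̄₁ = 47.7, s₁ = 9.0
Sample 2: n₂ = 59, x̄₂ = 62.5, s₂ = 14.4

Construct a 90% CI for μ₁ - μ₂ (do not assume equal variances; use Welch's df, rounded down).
(-18.51, -11.09)

Difference: x̄₁ - x̄₂ = -14.80
SE = √(s₁²/n₁ + s₂²/n₂) = √(9.0²/55 + 14.4²/59) = 2.2332
df = 98.26 → 98 (Welch–Satterthwaite, rounded down)
t* = 1.661

CI: -14.80 ± 1.661 · 2.2332 = -14.80 ± 3.71 = (-18.51, -11.09)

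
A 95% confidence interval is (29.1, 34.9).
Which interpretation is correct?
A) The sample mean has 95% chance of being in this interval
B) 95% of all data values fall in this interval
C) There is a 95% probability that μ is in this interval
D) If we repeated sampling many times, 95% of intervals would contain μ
D

A) Wrong — x̄ is observed and sits in the interval by construction.
B) Wrong — a CI is about the parameter μ, not individual data values.
C) Wrong — μ is fixed; the randomness lives in the interval, not in μ.
D) Correct — this is the frequentist long-run coverage interpretation.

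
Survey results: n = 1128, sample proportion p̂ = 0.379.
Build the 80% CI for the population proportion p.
(0.360, 0.398)

Proportion CI:
SE = √(p̂(1-p̂)/n) = √(0.379 · 0.621 / 1128) = 0.01444

z* = 1.282
Margin = z* · SE = 1.282 · 0.01444 = 0.0185

CI: 0.379 ± 0.0185 = (0.360, 0.398)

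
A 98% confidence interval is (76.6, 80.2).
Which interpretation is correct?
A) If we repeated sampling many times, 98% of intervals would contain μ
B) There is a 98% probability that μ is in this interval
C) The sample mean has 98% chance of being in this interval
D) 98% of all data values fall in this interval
A

A) Correct — this is the frequentist long-run coverage interpretation.
B) Wrong — μ is fixed; the randomness lives in the interval, not in μ.
C) Wrong — x̄ is observed and sits in the interval by construction.
D) Wrong — a CI is about the parameter μ, not individual data values.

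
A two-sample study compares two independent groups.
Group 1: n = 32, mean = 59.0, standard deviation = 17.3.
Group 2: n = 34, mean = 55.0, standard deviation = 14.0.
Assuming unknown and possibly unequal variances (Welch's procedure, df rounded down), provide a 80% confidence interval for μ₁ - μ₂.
(-1.04, 9.04)

Difference: x̄₁ - x̄₂ = 4.00
SE = √(s₁²/n₁ + s₂²/n₂) = √(17.3²/32 + 14.0²/34) = 3.8881
df = 59.69 → 59 (Welch–Satterthwaite, rounded down)
t* = 1.296

CI: 4.00 ± 1.296 · 3.8881 = 4.00 ± 5.04 = (-1.04, 9.04)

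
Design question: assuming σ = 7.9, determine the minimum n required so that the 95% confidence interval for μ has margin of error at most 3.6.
n ≥ 19

For margin E ≤ 3.6:
n ≥ (z* · σ / E)²
n ≥ (1.960 · 7.9 / 3.6)²
n ≥ 18.50

Minimum n = 19 (rounding up)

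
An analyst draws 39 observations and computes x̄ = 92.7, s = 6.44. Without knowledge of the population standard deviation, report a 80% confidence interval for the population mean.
(91.36, 94.04)

t-interval (σ unknown):
df = n - 1 = 38
t* = 1.304 for 80% confidence

Margin of error = t* · s/√n = 1.304 · 6.44/√39 = 1.34

CI: (91.36, 94.04)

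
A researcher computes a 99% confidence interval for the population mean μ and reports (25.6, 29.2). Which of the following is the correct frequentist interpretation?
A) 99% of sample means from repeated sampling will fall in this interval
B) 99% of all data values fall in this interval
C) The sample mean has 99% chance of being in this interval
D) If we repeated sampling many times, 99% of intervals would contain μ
D

A) Wrong — coverage applies to intervals containing μ, not to future x̄ values.
B) Wrong — a CI is about the parameter μ, not individual data values.
C) Wrong — x̄ is observed and sits in the interval by construction.
D) Correct — this is the frequentist long-run coverage interpretation.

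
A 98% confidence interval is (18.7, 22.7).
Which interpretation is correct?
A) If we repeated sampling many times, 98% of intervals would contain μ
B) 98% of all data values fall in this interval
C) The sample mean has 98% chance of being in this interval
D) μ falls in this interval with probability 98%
A

A) Correct — this is the frequentist long-run coverage interpretation.
B) Wrong — a CI is about the parameter μ, not individual data values.
C) Wrong — x̄ is observed and sits in the interval by construction.
D) Wrong — μ is fixed; the randomness lives in the interval, not in μ.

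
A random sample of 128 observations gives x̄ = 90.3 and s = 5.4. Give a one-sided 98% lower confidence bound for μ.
μ ≥ 89.31

Lower bound (one-sided):
t* = 2.075 (one-sided for 98%)
Lower bound = x̄ - t* · s/√n = 90.3 - 2.075 · 5.4/√128 = 89.31

We are 98% confident that μ ≥ 89.31.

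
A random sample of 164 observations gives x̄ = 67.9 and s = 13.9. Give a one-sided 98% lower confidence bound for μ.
μ ≥ 65.65

Lower bound (one-sided):
t* = 2.070 (one-sided for 98%)
Lower bound = x̄ - t* · s/√n = 67.9 - 2.070 · 13.9/√164 = 65.65

We are 98% confident that μ ≥ 65.65.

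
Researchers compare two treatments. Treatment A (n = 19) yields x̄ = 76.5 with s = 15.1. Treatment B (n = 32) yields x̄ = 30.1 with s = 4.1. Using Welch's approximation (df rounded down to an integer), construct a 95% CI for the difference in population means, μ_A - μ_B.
(38.99, 53.81)

Difference: x̄₁ - x̄₂ = 46.40
SE = √(s₁²/n₁ + s₂²/n₂) = √(15.1²/19 + 4.1²/32) = 3.5392
df = 19.59 → 19 (Welch–Satterthwaite, rounded down)
t* = 2.093

CI: 46.40 ± 2.093 · 3.5392 = 46.40 ± 7.41 = (38.99, 53.81)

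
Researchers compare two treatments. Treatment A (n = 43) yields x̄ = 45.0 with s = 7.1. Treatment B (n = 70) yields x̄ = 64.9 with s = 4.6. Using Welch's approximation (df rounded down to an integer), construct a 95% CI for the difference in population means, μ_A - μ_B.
(-22.33, -17.47)

Difference: x̄₁ - x̄₂ = -19.90
SE = √(s₁²/n₁ + s₂²/n₂) = √(7.1²/43 + 4.6²/70) = 1.2143
df = 63.87 → 63 (Welch–Satterthwaite, rounded down)
t* = 1.998

CI: -19.90 ± 1.998 · 1.2143 = -19.90 ± 2.43 = (-22.33, -17.47)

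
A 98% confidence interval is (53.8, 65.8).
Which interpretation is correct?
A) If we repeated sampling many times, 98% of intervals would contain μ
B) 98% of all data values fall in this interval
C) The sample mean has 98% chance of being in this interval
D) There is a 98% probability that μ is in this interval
A

A) Correct — this is the frequentist long-run coverage interpretation.
B) Wrong — a CI is about the parameter μ, not individual data values.
C) Wrong — x̄ is observed and sits in the interval by construction.
D) Wrong — μ is fixed; the randomness lives in the interval, not in μ.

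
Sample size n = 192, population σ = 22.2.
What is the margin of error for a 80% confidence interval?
Margin of error = 2.05

Margin of error = z* · σ/√n
= 1.282 · 22.2/√192
= 1.282 · 22.2/13.8564
= 2.05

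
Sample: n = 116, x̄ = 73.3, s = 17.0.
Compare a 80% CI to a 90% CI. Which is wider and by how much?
90% CI is wider by 1.16

df = 115
80% CI: t* = 1.289, (71.27, 75.33), width = 2 · t* · s/√n = 4.07
90% CI: t* = 1.658, (70.68, 75.92), width = 2 · t* · s/√n = 5.23

The 90% CI is wider by 5.23 - 4.07 = 1.16.
Higher confidence requires a wider interval.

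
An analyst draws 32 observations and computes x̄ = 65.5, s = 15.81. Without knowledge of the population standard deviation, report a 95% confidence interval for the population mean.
(59.80, 71.20)

t-interval (σ unknown):
df = n - 1 = 31
t* = 2.040 for 95% confidence

Margin of error = t* · s/√n = 2.040 · 15.81/√32 = 5.70

CI: (59.80, 71.20)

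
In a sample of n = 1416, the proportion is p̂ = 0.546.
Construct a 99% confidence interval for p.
(0.512, 0.580)

Proportion CI:
SE = √(p̂(1-p̂)/n) = √(0.546 · 0.454 / 1416) = 0.01323

z* = 2.576
Margin = z* · SE = 2.576 · 0.01323 = 0.0341

CI: 0.546 ± 0.0341 = (0.512, 0.580)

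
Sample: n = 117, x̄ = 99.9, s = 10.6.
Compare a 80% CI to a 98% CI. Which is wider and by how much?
98% CI is wider by 2.09

df = 116
80% CI: t* = 1.289, (98.64, 101.16), width = 2 · t* · s/√n = 2.53
98% CI: t* = 2.359, (97.59, 102.21), width = 2 · t* · s/√n = 4.62

The 98% CI is wider by 4.62 - 2.53 = 2.09.
Higher confidence requires a wider interval.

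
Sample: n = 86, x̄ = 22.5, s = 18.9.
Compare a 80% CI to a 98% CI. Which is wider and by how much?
98% CI is wider by 4.39

df = 85
80% CI: t* = 1.292, (19.87, 25.13), width = 2 · t* · s/√n = 5.27
98% CI: t* = 2.371, (17.67, 27.33), width = 2 · t* · s/√n = 9.66

The 98% CI is wider by 9.66 - 5.27 = 4.39.
Higher confidence requires a wider interval.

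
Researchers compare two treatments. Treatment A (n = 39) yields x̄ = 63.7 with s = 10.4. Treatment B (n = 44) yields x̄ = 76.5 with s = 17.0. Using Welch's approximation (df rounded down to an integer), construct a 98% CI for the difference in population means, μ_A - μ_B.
(-20.07, -5.53)

Difference: x̄₁ - x̄₂ = -12.80
SE = √(s₁²/n₁ + s₂²/n₂) = √(10.4²/39 + 17.0²/44) = 3.0564
df = 72.38 → 72 (Welch–Satterthwaite, rounded down)
t* = 2.379

CI: -12.80 ± 2.379 · 3.0564 = -12.80 ± 7.27 = (-20.07, -5.53)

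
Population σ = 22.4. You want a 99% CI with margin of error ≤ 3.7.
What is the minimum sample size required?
n ≥ 244

For margin E ≤ 3.7:
n ≥ (z* · σ / E)²
n ≥ (2.576 · 22.4 / 3.7)²
n ≥ 243.21

Minimum n = 244 (rounding up)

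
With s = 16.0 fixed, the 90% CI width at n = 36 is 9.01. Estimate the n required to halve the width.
n ≈ 144

CI width ∝ 1/√n
To reduce width by factor 2, need √n to grow by 2 → need 2² = 4 times as many samples.

Current: n = 36, width = 9.01
New: n = 144, width ≈ 4.42

Width reduced by factor of 9.01/4.42 = 2.04.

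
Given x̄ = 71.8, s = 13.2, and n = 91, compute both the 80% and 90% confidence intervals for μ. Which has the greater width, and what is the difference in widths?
90% CI is wider by 1.03

df = 90
80% CI: t* = 1.291, (70.01, 73.59), width = 2 · t* · s/√n = 3.57
90% CI: t* = 1.662, (69.50, 74.10), width = 2 · t* · s/√n = 4.60

The 90% CI is wider by 4.60 - 3.57 = 1.03.
Higher confidence requires a wider interval.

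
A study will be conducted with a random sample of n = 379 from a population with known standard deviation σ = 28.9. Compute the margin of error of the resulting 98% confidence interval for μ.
Margin of error = 3.45

Margin of error = z* · σ/√n
= 2.326 · 28.9/√379
= 2.326 · 28.9/19.4679
= 3.45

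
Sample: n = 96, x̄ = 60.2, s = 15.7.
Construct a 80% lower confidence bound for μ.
μ ≥ 58.85

Lower bound (one-sided):
t* = 0.845 (one-sided for 80%)
Lower bound = x̄ - t* · s/√n = 60.2 - 0.845 · 15.7/√96 = 58.85

We are 80% confident that μ ≥ 58.85.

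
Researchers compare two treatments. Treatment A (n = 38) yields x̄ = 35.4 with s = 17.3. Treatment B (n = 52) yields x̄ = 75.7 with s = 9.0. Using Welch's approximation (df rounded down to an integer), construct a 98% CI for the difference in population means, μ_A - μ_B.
(-47.68, -32.92)

Difference: x̄₁ - x̄₂ = -40.30
SE = √(s₁²/n₁ + s₂²/n₂) = √(17.3²/38 + 9.0²/52) = 3.0714
df = 51.62 → 51 (Welch–Satterthwaite, rounded down)
t* = 2.402

CI: -40.30 ± 2.402 · 3.0714 = -40.30 ± 7.38 = (-47.68, -32.92)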